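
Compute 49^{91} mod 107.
89

Using successive squaring:
Binary expansion of 91: 1011011
Powers of 49 mod 107 (each is the square of the previous):
  49^1 ≡ 49 (mod 107)
  49^2 ≡ 49² = 2401 ≡ 47 (mod 107)
  49^4 ≡ 47² = 2209 ≡ 69 (mod 107)
  49^8 ≡ 69² = 4761 ≡ 53 (mod 107)
  49^16 ≡ 53² = 2809 ≡ 27 (mod 107)
  49^32 ≡ 27² = 729 ≡ 87 (mod 107)
  49^64 ≡ 87² = 7569 ≡ 79 (mod 107)
91 = 64 + 16 + 8 + 2 + 1, so 49^91 = 49^64 × 49^16 × 49^8 × 49^2 × 49^1 ≡ 79 × 27 × 53 × 47 × 49 (mod 107)
Multiplying step by step:
  79 × 27 = 2133 ≡ 100 (mod 107)
  100 × 53 = 5300 ≡ 57 (mod 107)
  57 × 47 = 2679 ≡ 4 (mod 107)
  4 × 49 = 196 ≡ 89 (mod 107)
Result: 49^91 ≡ 89 (mod 107)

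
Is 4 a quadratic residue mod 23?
By Euler's criterion: 4^{11} ≡ 1 (mod 23). Since this equals 1, 4 is a QR.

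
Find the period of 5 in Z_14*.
Powers of 5 mod 14: 5^1≡5, 5^2≡11, 5^3≡13, 5^4≡9, 5^5≡3, 5^6≡1. Order = 6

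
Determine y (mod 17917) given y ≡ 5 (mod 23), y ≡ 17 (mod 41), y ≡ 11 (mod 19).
11620

Using the Chinese Remainder Theorem:
M = product of moduli = 17917
For equation 1: M_1 = 779, 779 ≡ 20 (mod 23), inverse of 779 mod 23 is 15 (check: 20 × 15 = 300 ≡ 1 (mod 23))
For equation 2: M_2 = 437, 437 ≡ 27 (mod 41), inverse of 437 mod 41 is 38 (check: 27 × 38 = 1026 ≡ 1 (mod 41))
For equation 3: M_3 = 943, 943 ≡ 12 (mod 19), inverse of 943 mod 19 is 8 (check: 12 × 8 = 96 ≡ 1 (mod 19))
Combine: y ≡ Σ r_i×M_i×(M_i⁻¹ mod m_i) = 5×779×15 + 17×437×38 + 11×943×8 = 58425 + 282302 + 82984 = 423711
423711 mod 17917 = 11620
y ≡ 11620 (mod 17917)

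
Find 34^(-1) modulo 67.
2

Using Extended Euclidean Algorithm:
gcd(34, 67) = 1
Bezout coefficients: 34 × 2 + 67 × -1 = 1
So 34 × 2 ≡ 1 (mod 67)
The inverse is 2 mod 67 = 2
Verification: 34 × 2 = 68 = 1 × 67 + 1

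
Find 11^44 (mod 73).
Using repeated squaring. 44 = 32 + 8 + 4 (binary 101100). Repeated squaring mod 73: 11^1 ≡ 11; 11^2 ≡ 11² = 121 ≡ 48; 11^4 ≡ 48² = 2304 ≡ 41; 11^8 ≡ 41² = 1681 ≡ 2; 11^16 ≡ 2² = 4 ≡ 4; 11^32 ≡ 4² = 16 ≡ 16. Multiply: 11^44 = 11^32 × 11^8 × 11^4 ≡ 16 × 2 × 41 (mod 73): 16 × 2 = 32 ≡ 32; 32 × 41 = 1312 ≡ 71. So 11^44 ≡ 71 (mod 73).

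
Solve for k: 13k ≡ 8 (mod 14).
6

Since gcd(13, 14) = 1 divides 8, a solution exists.
Multiply both sides by the inverse of 13 mod 14:
  13^(-1) mod 14 = 13
  x ≡ 13 × 8 ≡ 104 ≡ 6 (mod 14)
Verification: 13 × 6 = 78 = 5 × 14 + 8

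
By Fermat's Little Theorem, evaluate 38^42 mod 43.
By Fermat's Little Theorem, 38^{42} ≡ 1 (mod 43) since 43 is prime and gcd(38, 43) = 1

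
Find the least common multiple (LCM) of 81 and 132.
3564

First find GCD(81, 132) using the Euclidean algorithm:
81 = 0 × 132 + 81
132 = 1 × 81 + 51
81 = 1 × 51 + 30
51 = 1 × 30 + 21
30 = 1 × 21 + 9
21 = 2 × 9 + 3
9 = 3 × 3 + 0
GCD(81, 132) = 3

LCM formula: LCM(a, b) = (a × b) / GCD(a, b)
LCM(81, 132) = (81 × 132) / 3
LCM(81, 132) = 10692 / 3
LCM(81, 132) = 3564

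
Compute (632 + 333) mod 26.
3

(632 + 333) = 965
965 mod 26 = 3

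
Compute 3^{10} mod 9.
0

Using successive squaring:
Binary expansion of 10: 1010
Powers of 3 mod 9 (each is the square of the previous):
  3^1 ≡ 3 (mod 9)
  3^2 ≡ 3² = 9 ≡ 0 (mod 9)
  3^4 ≡ 0² = 0 ≡ 0 (mod 9)
  3^8 ≡ 0² = 0 ≡ 0 (mod 9)
10 = 8 + 2, so 3^10 = 3^8 × 3^2 ≡ 0 × 0 (mod 9)
Multiplying step by step:
  0 × 0 = 0 ≡ 0 (mod 9)
Result: 3^10 ≡ 0 (mod 9)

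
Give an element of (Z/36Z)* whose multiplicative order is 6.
5 has order 6 mod 36 since 5^{6} ≡ 1 (mod 36) and no smaller power works.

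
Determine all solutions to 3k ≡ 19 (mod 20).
13

Since gcd(3, 20) = 1 divides 19, a solution exists.
Multiply both sides by the inverse of 3 mod 20:
  3^(-1) mod 20 = 7
  x ≡ 7 × 19 ≡ 133 ≡ 13 (mod 20)
Verification: 3 × 13 = 39 = 1 × 20 + 19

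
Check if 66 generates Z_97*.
p - 1 = 96 has prime divisors 2, 3. Check 66^(96/q) mod 97 for each: 66^(96/2) = 66^48 ≡ 1, 66^(96/3) = 66^32 ≡ 35 (mod 97). Since 66^48 ≡ 1 (mod 97), the order of 66 divides 48 (in fact the order is 48) ≠ 96, so it is not a primitive root.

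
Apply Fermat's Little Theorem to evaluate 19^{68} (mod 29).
20

By Fermat's Little Theorem, a^(p-1) ≡ 1 (mod p) for prime p and gcd(a, p) = 1
Here p = 29, so 19^28 ≡ 1 (mod 29)
We can reduce the exponent: 68 mod 28 = 12
So 19^68 ≡ 19^12 (mod 29)
Computing: 19^12 mod 29 = 20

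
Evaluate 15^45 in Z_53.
Using repeated squaring. 45 = 32 + 8 + 4 + 1 (binary 101101). Repeated squaring mod 53: 15^1 ≡ 15; 15^2 ≡ 15² = 225 ≡ 13; 15^4 ≡ 13² = 169 ≡ 10; 15^8 ≡ 10² = 100 ≡ 47; 15^16 ≡ 47² = 2209 ≡ 36; 15^32 ≡ 36² = 1296 ≡ 24. Multiply: 15^45 = 15^32 × 15^8 × 15^4 × 15^1 ≡ 24 × 47 × 10 × 15 (mod 53): 24 × 47 = 1128 ≡ 15; 15 × 10 = 150 ≡ 44; 44 × 15 = 660 ≡ 24. So 15^45 ≡ 24 (mod 53).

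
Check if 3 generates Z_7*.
p - 1 = 6 has prime divisors 2, 3. Check 3^(6/q) mod 7 for each: 3^(6/2) = 3^3 ≡ 6, 3^(6/3) = 3^2 ≡ 2 (mod 7). None of these is 1, so 3 has order 6 = φ(7), so it is a primitive root mod 7.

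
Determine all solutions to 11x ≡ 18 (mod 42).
36

Since gcd(11, 42) = 1 divides 18, a solution exists.
Multiply both sides by the inverse of 11 mod 42:
  11^(-1) mod 42 = 23
  x ≡ 23 × 18 ≡ 414 ≡ 36 (mod 42)
Verification: 11 × 36 = 396 = 9 × 42 + 18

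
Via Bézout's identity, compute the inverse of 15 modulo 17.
Extended GCD: 15(8) + 17(-7) = 1. So 15^(-1) ≡ 8 ≡ 8 (mod 17). Verify: 15 × 8 = 120 ≡ 1 (mod 17)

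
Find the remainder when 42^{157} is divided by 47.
By Fermat: 42^{46} ≡ 1 (mod 47). 157 = 3×46 + 19. So 42^{157} ≡ 42^{19} ≡ 37 (mod 47)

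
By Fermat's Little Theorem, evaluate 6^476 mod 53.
By Fermat: 6^{52} ≡ 1 (mod 53). 476 ≡ 8 (mod 52). So 6^{476} ≡ 6^{8} ≡ 46 (mod 53)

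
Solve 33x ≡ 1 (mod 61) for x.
37

Using Extended Euclidean Algorithm:
gcd(33, 61) = 1
Bezout coefficients: 33 × -24 + 61 × 13 = 1
So 33 × -24 ≡ 1 (mod 61)
The inverse is -24 mod 61 = 37
Verification: 33 × 37 = 1221 = 20 × 61 + 1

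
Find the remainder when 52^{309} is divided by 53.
By Fermat: 52^{52} ≡ 1 (mod 53). 309 = 5×52 + 49. So 52^{309} ≡ 52^{49} ≡ 52 (mod 53)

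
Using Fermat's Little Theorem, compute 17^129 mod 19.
By Fermat: 17^{18} ≡ 1 (mod 19). 129 = 7×18 + 3. So 17^{129} ≡ 17^{3} ≡ 11 (mod 19)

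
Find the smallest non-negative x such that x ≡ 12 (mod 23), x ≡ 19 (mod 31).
81

Using the Chinese Remainder Theorem:
M = product of moduli = 713
For equation 1: M_1 = 31, 31 ≡ 8 (mod 23), inverse of 31 mod 23 is 3 (check: 8 × 3 = 24 ≡ 1 (mod 23))
For equation 2: M_2 = 23, 23 ≡ 23 (mod 31), inverse of 23 mod 31 is 27 (check: 23 × 27 = 621 ≡ 1 (mod 31))
Combine: x ≡ Σ r_i×M_i×(M_i⁻¹ mod m_i) = 12×31×3 + 19×23×27 = 1116 + 11799 = 12915
12915 mod 713 = 81
x ≡ 81 (mod 713)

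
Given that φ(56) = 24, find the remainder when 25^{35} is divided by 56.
By Euler: 25^{24} ≡ 1 (mod 56) since gcd(25, 56) = 1. 35 = 1×24 + 11. So 25^{35} ≡ 25^{11} ≡ 9 (mod 56)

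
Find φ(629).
576

Prime factorization: 629 = 17 × 37
Using the formula φ(n) = n × Π(1 - 1/p) for each prime factor p:
φ(629) = 629 × (1 - 1/17) × (1 - 1/37)
φ(629) = 576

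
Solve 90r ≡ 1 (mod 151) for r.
90^(-1) ≡ 99 (mod 151). Verification: 90 × 99 = 8910 ≡ 1 (mod 151)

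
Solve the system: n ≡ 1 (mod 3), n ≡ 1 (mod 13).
M = 3 × 13 = 39. M₁ = 13, y₁ ≡ 1 (mod 3). M₂ = 3, y₂ ≡ 9 (mod 13). n = 1×13×1 + 1×3×9 ≡ 1 (mod 39)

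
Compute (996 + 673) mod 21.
10

(996 + 673) = 1669
1669 mod 21 = 10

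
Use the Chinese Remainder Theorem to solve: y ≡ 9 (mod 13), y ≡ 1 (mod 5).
61

Using the Chinese Remainder Theorem:
M = product of moduli = 65
For equation 1: M_1 = 5, 5 ≡ 5 (mod 13), inverse of 5 mod 13 is 8 (check: 5 × 8 = 40 ≡ 1 (mod 13))
For equation 2: M_2 = 13, 13 ≡ 3 (mod 5), inverse of 13 mod 5 is 2 (check: 3 × 2 = 6 ≡ 1 (mod 5))
Combine: y ≡ Σ r_i×M_i×(M_i⁻¹ mod m_i) = 9×5×8 + 1×13×2 = 360 + 26 = 386
386 mod 65 = 61
y ≡ 61 (mod 65)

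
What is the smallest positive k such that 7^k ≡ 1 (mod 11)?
Powers of 7 mod 11: 7^1≡7, 7^2≡5, 7^3≡2, 7^4≡3, 7^5≡10, 7^6≡4, 7^7≡6, 7^8≡9, 7^9≡8, 7^10≡1. Order = 10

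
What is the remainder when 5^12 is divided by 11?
Using Fermat: 5^{10} ≡ 1 (mod 11). 12 ≡ 2 (mod 10). So 5^{12} ≡ 5^{2} ≡ 3 (mod 11)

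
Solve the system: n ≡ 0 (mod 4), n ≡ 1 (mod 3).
M = 4 × 3 = 12. M₁ = 3, y₁ ≡ 3 (mod 4). M₂ = 4, y₂ ≡ 1 (mod 3). n = 0×3×3 + 1×4×1 ≡ 4 (mod 12)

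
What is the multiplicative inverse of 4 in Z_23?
4^(-1) ≡ 6 (mod 23). Verification: 4 × 6 = 24 ≡ 1 (mod 23)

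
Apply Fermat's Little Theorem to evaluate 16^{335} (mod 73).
37

By Fermat's Little Theorem, a^(p-1) ≡ 1 (mod p) for prime p and gcd(a, p) = 1
Here p = 73, so 16^72 ≡ 1 (mod 73)
We can reduce the exponent: 335 mod 72 = 47
So 16^335 ≡ 16^47 (mod 73)
Computing: 16^47 mod 73 = 37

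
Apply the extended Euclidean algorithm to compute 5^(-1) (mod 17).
Extended GCD: 5(7) + 17(-2) = 1. So 5^(-1) ≡ 7 ≡ 7 (mod 17). Verify: 5 × 7 = 35 ≡ 1 (mod 17)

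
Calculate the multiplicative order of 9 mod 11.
Powers of 9 mod 11: 9^1≡9, 9^2≡4, 9^3≡3, 9^4≡5, 9^5≡1. Order = 5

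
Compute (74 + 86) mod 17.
7

(74 + 86) = 160
160 mod 17 = 7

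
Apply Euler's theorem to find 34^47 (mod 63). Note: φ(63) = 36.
By Euler: 34^{36} ≡ 1 (mod 63) since gcd(34, 63) = 1. 47 = 1×36 + 11. So 34^{47} ≡ 34^{11} ≡ 13 (mod 63)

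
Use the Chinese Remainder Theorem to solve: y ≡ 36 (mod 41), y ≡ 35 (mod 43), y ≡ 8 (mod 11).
16805

Using the Chinese Remainder Theorem:
M = product of moduli = 19393
For equation 1: M_1 = 473, 473 ≡ 22 (mod 41), inverse of 473 mod 41 is 28 (check: 22 × 28 = 616 ≡ 1 (mod 41))
For equation 2: M_2 = 451, 451 ≡ 21 (mod 43), inverse of 451 mod 43 is 41 (check: 21 × 41 = 861 ≡ 1 (mod 43))
For equation 3: M_3 = 1763, 1763 ≡ 3 (mod 11), inverse of 1763 mod 11 is 4 (check: 3 × 4 = 12 ≡ 1 (mod 11))
Combine: y ≡ Σ r_i×M_i×(M_i⁻¹ mod m_i) = 36×473×28 + 35×451×41 + 8×1763×4 = 476784 + 647185 + 56416 = 1180385
1180385 mod 19393 = 16805
y ≡ 16805 (mod 19393)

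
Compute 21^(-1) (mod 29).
21^(-1) ≡ 18 (mod 29). Verification: 21 × 18 = 378 ≡ 1 (mod 29)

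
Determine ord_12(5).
Powers of 5 mod 12: 5^1≡5, 5^2≡1. Order = 2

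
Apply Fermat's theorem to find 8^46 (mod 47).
By Fermat's Little Theorem, 8^{46} ≡ 1 (mod 47) since 47 is prime and gcd(8, 47) = 1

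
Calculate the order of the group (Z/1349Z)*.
1260

Prime factorization: 1349 = 19 × 71
Using the formula φ(n) = n × Π(1 - 1/p) for each prime factor p:
φ(1349) = 1349 × (1 - 1/19) × (1 - 1/71)
φ(1349) = 1260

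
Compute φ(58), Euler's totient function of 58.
28

Prime factorization: 58 = 2 × 29
Using the formula φ(n) = n × Π(1 - 1/p) for each prime factor p:
φ(58) = 58 × (1 - 1/2) × (1 - 1/29)
φ(58) = 28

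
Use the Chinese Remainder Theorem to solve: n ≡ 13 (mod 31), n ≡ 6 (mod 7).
13

Using the Chinese Remainder Theorem:
M = product of moduli = 217
For equation 1: M_1 = 7, 7 ≡ 7 (mod 31), inverse of 7 mod 31 is 9 (check: 7 × 9 = 63 ≡ 1 (mod 31))
For equation 2: M_2 = 31, 31 ≡ 3 (mod 7), inverse of 31 mod 7 is 5 (check: 3 × 5 = 15 ≡ 1 (mod 7))
Combine: n ≡ Σ r_i×M_i×(M_i⁻¹ mod m_i) = 13×7×9 + 6×31×5 = 819 + 930 = 1749
1749 mod 217 = 13
n ≡ 13 (mod 217)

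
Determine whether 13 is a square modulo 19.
By Euler's criterion: 13^{9} ≡ 18 (mod 19). Since this equals -1 (≡ 18), 13 is not a QR.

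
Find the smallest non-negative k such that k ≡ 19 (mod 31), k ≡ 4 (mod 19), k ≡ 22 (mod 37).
6312

Using the Chinese Remainder Theorem:
M = product of moduli = 21793
For equation 1: M_1 = 703, 703 ≡ 21 (mod 31), inverse of 703 mod 31 is 3 (check: 21 × 3 = 63 ≡ 1 (mod 31))
For equation 2: M_2 = 1147, 1147 ≡ 7 (mod 19), inverse of 1147 mod 19 is 11 (check: 7 × 11 = 77 ≡ 1 (mod 19))
For equation 3: M_3 = 589, 589 ≡ 34 (mod 37), inverse of 589 mod 37 is 12 (check: 34 × 12 = 408 ≡ 1 (mod 37))
Combine: k ≡ Σ r_i×M_i×(M_i⁻¹ mod m_i) = 19×703×3 + 4×1147×11 + 22×589×12 = 40071 + 50468 + 155496 = 246035
246035 mod 21793 = 6312
k ≡ 6312 (mod 21793)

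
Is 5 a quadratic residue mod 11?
By Euler's criterion: 5^{5} ≡ 1 (mod 11). Since this equals 1, 5 is a QR.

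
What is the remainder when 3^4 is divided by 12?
4 = 4 (binary 100). Repeated squaring mod 12: 3^1 ≡ 3; 3^2 ≡ 3² = 9 ≡ 9; 3^4 ≡ 9² = 81 ≡ 9. So 3^4 ≡ 9 (mod 12).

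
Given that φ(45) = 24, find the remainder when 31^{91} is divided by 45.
By Euler: 31^{24} ≡ 1 (mod 45) since gcd(31, 45) = 1. 91 = 3×24 + 19. So 31^{91} ≡ 31^{19} ≡ 31 (mod 45)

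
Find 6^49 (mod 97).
Using repeated squaring. 49 = 32 + 16 + 1 (binary 110001). Repeated squaring mod 97: 6^1 ≡ 6; 6^2 ≡ 6² = 36 ≡ 36; 6^4 ≡ 36² = 1296 ≡ 35; 6^8 ≡ 35² = 1225 ≡ 61; 6^16 ≡ 61² = 3721 ≡ 35; 6^32 ≡ 35² = 1225 ≡ 61. Multiply: 6^49 = 6^32 × 6^16 × 6^1 ≡ 61 × 35 × 6 (mod 97): 61 × 35 = 2135 ≡ 1; 1 × 6 = 6 ≡ 6. So 6^49 ≡ 6 (mod 97).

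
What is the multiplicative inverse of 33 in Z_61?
37

Using Extended Euclidean Algorithm:
gcd(33, 61) = 1
Bezout coefficients: 33 × -24 + 61 × 13 = 1
So 33 × -24 ≡ 1 (mod 61)
The inverse is -24 mod 61 = 37
Verification: 33 × 37 = 1221 = 20 × 61 + 1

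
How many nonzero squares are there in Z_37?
For prime 37, there are (p-1)/2 = (37-1)/2 = 18 quadratic residues (excluding 0).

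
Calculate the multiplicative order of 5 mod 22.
Powers of 5 mod 22: 5^1≡5, 5^2≡3, 5^3≡15, 5^4≡9, 5^5≡1. Order = 5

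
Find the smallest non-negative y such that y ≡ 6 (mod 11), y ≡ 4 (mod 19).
61

Using the Chinese Remainder Theorem:
M = product of moduli = 209
For equation 1: M_1 = 19, 19 ≡ 8 (mod 11), inverse of 19 mod 11 is 7 (check: 8 × 7 = 56 ≡ 1 (mod 11))
For equation 2: M_2 = 11, 11 ≡ 11 (mod 19), inverse of 11 mod 19 is 7 (check: 11 × 7 = 77 ≡ 1 (mod 19))
Combine: y ≡ Σ r_i×M_i×(M_i⁻¹ mod m_i) = 6×19×7 + 4×11×7 = 798 + 308 = 1106
1106 mod 209 = 61
y ≡ 61 (mod 209)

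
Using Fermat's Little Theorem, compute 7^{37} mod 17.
11

By Fermat's Little Theorem, a^(p-1) ≡ 1 (mod p) for prime p and gcd(a, p) = 1
Here p = 17, so 7^16 ≡ 1 (mod 17)
We can reduce the exponent: 37 mod 16 = 5
So 7^37 ≡ 7^5 (mod 17)
Computing: 7^5 mod 17 = 11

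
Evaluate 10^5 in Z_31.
5 = 4 + 1 (binary 101). Repeated squaring mod 31: 10^1 ≡ 10; 10^2 ≡ 10² = 100 ≡ 7; 10^4 ≡ 7² = 49 ≡ 18. Multiply: 10^5 = 10^4 × 10^1 ≡ 18 × 10 (mod 31): 18 × 10 = 180 ≡ 25. So 10^5 ≡ 25 (mod 31).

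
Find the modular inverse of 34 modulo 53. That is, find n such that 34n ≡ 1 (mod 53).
39

Using Extended Euclidean Algorithm:
gcd(34, 53) = 1
Bezout coefficients: 34 × -14 + 53 × 9 = 1
So 34 × -14 ≡ 1 (mod 53)
The inverse is -14 mod 53 = 39
Verification: 34 × 39 = 1326 = 25 × 53 + 1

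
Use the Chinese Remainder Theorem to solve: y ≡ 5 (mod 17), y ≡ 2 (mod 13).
158

Using the Chinese Remainder Theorem:
M = product of moduli = 221
For equation 1: M_1 = 13, 13 ≡ 13 (mod 17), inverse of 13 mod 17 is 4 (check: 13 × 4 = 52 ≡ 1 (mod 17))
For equation 2: M_2 = 17, 17 ≡ 4 (mod 13), inverse of 17 mod 13 is 10 (check: 4 × 10 = 40 ≡ 1 (mod 13))
Combine: y ≡ Σ r_i×M_i×(M_i⁻¹ mod m_i) = 5×13×4 + 2×17×10 = 260 + 340 = 600
600 mod 221 = 158
y ≡ 158 (mod 221)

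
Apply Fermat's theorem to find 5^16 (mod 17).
By Fermat's Little Theorem, 5^{16} ≡ 1 (mod 17) since 17 is prime and gcd(5, 17) = 1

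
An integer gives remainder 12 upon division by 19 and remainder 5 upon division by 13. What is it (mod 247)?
M = 19 × 13 = 247. M₁ = 13, y₁ ≡ 3 (mod 19). M₂ = 19, y₂ ≡ 11 (mod 13). t = 12×13×3 + 5×19×11 ≡ 31 (mod 247). The smallest positive such number is 31.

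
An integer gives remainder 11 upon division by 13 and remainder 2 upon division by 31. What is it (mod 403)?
M = 13 × 31 = 403. M₁ = 31, y₁ ≡ 8 (mod 13). M₂ = 13, y₂ ≡ 12 (mod 31). y = 11×31×8 + 2×13×12 ≡ 219 (mod 403). The smallest positive such number is 219.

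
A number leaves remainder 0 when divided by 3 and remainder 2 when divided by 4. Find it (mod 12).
M = 3 × 4 = 12. M₁ = 4, y₁ ≡ 1 (mod 3). M₂ = 3, y₂ ≡ 3 (mod 4). m = 0×4×1 + 2×3×3 ≡ 6 (mod 12)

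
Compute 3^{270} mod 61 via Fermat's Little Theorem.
1

By Fermat's Little Theorem, a^(p-1) ≡ 1 (mod p) for prime p and gcd(a, p) = 1
Here p = 61, so 3^60 ≡ 1 (mod 61)
We can reduce the exponent: 270 mod 60 = 30
So 3^270 ≡ 3^30 (mod 61)
Computing: 3^30 mod 61 = 1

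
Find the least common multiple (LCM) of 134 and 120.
8040

First find GCD(134, 120) using the Euclidean algorithm:
134 = 1 × 120 + 14
120 = 8 × 14 + 8
14 = 1 × 8 + 6
8 = 1 × 6 + 2
6 = 3 × 2 + 0
GCD(134, 120) = 2

LCM formula: LCM(a, b) = (a × b) / GCD(a, b)
LCM(134, 120) = (134 × 120) / 2
LCM(134, 120) = 16080 / 2
LCM(134, 120) = 8040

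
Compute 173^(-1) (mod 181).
173^(-1) ≡ 113 (mod 181). Verification: 173 × 113 = 19549 ≡ 1 (mod 181)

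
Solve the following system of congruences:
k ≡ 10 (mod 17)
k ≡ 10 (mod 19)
10

Using the Chinese Remainder Theorem:
M = product of moduli = 323
For equation 1: M_1 = 19, 19 ≡ 2 (mod 17), inverse of 19 mod 17 is 9 (check: 2 × 9 = 18 ≡ 1 (mod 17))
For equation 2: M_2 = 17, 17 ≡ 17 (mod 19), inverse of 17 mod 19 is 9 (check: 17 × 9 = 153 ≡ 1 (mod 19))
Combine: k ≡ Σ r_i×M_i×(M_i⁻¹ mod m_i) = 10×19×9 + 10×17×9 = 1710 + 1530 = 3240
3240 mod 323 = 10
k ≡ 10 (mod 323)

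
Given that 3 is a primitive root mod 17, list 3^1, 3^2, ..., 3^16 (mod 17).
g^1, g^2, ..., g^{16} mod 17: {3, 9, 10, 13, 5, 15, 11, 16, 14, 8, 7, 4, 12, 2, 6, 1}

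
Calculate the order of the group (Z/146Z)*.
72

Prime factorization: 146 = 2 × 73
Using the formula φ(n) = n × Π(1 - 1/p) for each prime factor p:
φ(146) = 146 × (1 - 1/2) × (1 - 1/73)
φ(146) = 72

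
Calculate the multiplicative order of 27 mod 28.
Powers of 27 mod 28: 27^1≡27, 27^2≡1. Order = 2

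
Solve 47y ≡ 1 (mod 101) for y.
43

Using Extended Euclidean Algorithm:
gcd(47, 101) = 1
Bezout coefficients: 47 × 43 + 101 × -20 = 1
So 47 × 43 ≡ 1 (mod 101)
The inverse is 43 mod 101 = 43
Verification: 47 × 43 = 2021 = 20 × 101 + 1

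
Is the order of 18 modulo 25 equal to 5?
No, the actual order is 4, not 5.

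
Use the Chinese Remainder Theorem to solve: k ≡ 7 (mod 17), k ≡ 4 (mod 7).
109

Using the Chinese Remainder Theorem:
M = product of moduli = 119
For equation 1: M_1 = 7, 7 ≡ 7 (mod 17), inverse of 7 mod 17 is 5 (check: 7 × 5 = 35 ≡ 1 (mod 17))
For equation 2: M_2 = 17, 17 ≡ 3 (mod 7), inverse of 17 mod 7 is 5 (check: 3 × 5 = 15 ≡ 1 (mod 7))
Combine: k ≡ Σ r_i×M_i×(M_i⁻¹ mod m_i) = 7×7×5 + 4×17×5 = 245 + 340 = 585
585 mod 119 = 109
k ≡ 109 (mod 119)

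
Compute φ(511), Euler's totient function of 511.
432

Prime factorization: 511 = 7 × 73
Using the formula φ(n) = n × Π(1 - 1/p) for each prime factor p:
φ(511) = 511 × (1 - 1/7) × (1 - 1/73)
φ(511) = 432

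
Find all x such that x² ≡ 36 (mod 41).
The square roots of 36 mod 41 are 6 and 35. Verify: 6² = 36 ≡ 36 (mod 41)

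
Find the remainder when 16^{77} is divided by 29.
By Fermat: 16^{28} ≡ 1 (mod 29). 77 = 2×28 + 21. So 16^{77} ≡ 16^{21} ≡ 1 (mod 29)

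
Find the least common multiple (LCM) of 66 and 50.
1650

First find GCD(66, 50) using the Euclidean algorithm:
66 = 1 × 50 + 16
50 = 3 × 16 + 2
16 = 8 × 2 + 0
GCD(66, 50) = 2

LCM formula: LCM(a, b) = (a × b) / GCD(a, b)
LCM(66, 50) = (66 × 50) / 2
LCM(66, 50) = 3300 / 2
LCM(66, 50) = 1650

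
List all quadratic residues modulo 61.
QRs mod 61: {1, 3, 4, 5, 9, 12, 13, 14, 15, 16, 19, 20, 22, 25, 27, 34, 36, 39, 41, 42, 45, 46, 47, 48, 49, 52, 56, 57, 58, 60}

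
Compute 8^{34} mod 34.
30

Using successive squaring:
Binary expansion of 34: 100010
Powers of 8 mod 34 (each is the square of the previous):
  8^1 ≡ 8 (mod 34)
  8^2 ≡ 8² = 64 ≡ 30 (mod 34)
  8^4 ≡ 30² = 900 ≡ 16 (mod 34)
  8^8 ≡ 16² = 256 ≡ 18 (mod 34)
  8^16 ≡ 18² = 324 ≡ 18 (mod 34)
  8^32 ≡ 18² = 324 ≡ 18 (mod 34)
34 = 32 + 2, so 8^34 = 8^32 × 8^2 ≡ 18 × 30 (mod 34)
Multiplying step by step:
  18 × 30 = 540 ≡ 30 (mod 34)
Result: 8^34 ≡ 30 (mod 34)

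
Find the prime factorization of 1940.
2^2 × 5 × 97

Divide by primes starting from smallest:
1940 ÷ 2 = 970
970 ÷ 2 = 485
485 ÷ 5 = 97
97 ÷ 97 = 1

1940 = 2^2 × 5 × 97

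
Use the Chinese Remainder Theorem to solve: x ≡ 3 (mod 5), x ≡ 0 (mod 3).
M = 5 × 3 = 15. M₁ = 3, y₁ ≡ 2 (mod 5). M₂ = 5, y₂ ≡ 2 (mod 3). x = 3×3×2 + 0×5×2 ≡ 3 (mod 15)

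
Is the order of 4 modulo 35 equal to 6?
Yes, ord_35(4) = 6.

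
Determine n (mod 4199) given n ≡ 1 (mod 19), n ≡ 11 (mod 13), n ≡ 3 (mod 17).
3573

Using the Chinese Remainder Theorem:
M = product of moduli = 4199
For equation 1: M_1 = 221, 221 ≡ 12 (mod 19), inverse of 221 mod 19 is 8 (check: 12 × 8 = 96 ≡ 1 (mod 19))
For equation 2: M_2 = 323, 323 ≡ 11 (mod 13), inverse of 323 mod 13 is 6 (check: 11 × 6 = 66 ≡ 1 (mod 13))
For equation 3: M_3 = 247, 247 ≡ 9 (mod 17), inverse of 247 mod 17 is 2 (check: 9 × 2 = 18 ≡ 1 (mod 17))
Combine: n ≡ Σ r_i×M_i×(M_i⁻¹ mod m_i) = 1×221×8 + 11×323×6 + 3×247×2 = 1768 + 21318 + 1482 = 24568
24568 mod 4199 = 3573
n ≡ 3573 (mod 4199)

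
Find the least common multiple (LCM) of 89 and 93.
8277

First find GCD(89, 93) using the Euclidean algorithm:
89 = 0 × 93 + 89
93 = 1 × 89 + 4
89 = 22 × 4 + 1
4 = 4 × 1 + 0
GCD(89, 93) = 1

LCM formula: LCM(a, b) = (a × b) / GCD(a, b)
LCM(89, 93) = (89 × 93) / 1
LCM(89, 93) = 8277 / 1
LCM(89, 93) = 8277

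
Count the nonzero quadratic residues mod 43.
For prime 43, there are (p-1)/2 = (43-1)/2 = 21 quadratic residues (excluding 0).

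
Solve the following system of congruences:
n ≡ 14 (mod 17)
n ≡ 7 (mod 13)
150

Using the Chinese Remainder Theorem:
M = product of moduli = 221
For equation 1: M_1 = 13, 13 ≡ 13 (mod 17), inverse of 13 mod 17 is 4 (check: 13 × 4 = 52 ≡ 1 (mod 17))
For equation 2: M_2 = 17, 17 ≡ 4 (mod 13), inverse of 17 mod 13 is 10 (check: 4 × 10 = 40 ≡ 1 (mod 13))
Combine: n ≡ Σ r_i×M_i×(M_i⁻¹ mod m_i) = 14×13×4 + 7×17×10 = 728 + 1190 = 1918
1918 mod 221 = 150
n ≡ 150 (mod 221)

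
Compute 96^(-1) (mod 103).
44

Using Extended Euclidean Algorithm:
gcd(96, 103) = 1
Bezout coefficients: 96 × 44 + 103 × -41 = 1
So 96 × 44 ≡ 1 (mod 103)
The inverse is 44 mod 103 = 44
Verification: 96 × 44 = 4224 = 41 × 103 + 1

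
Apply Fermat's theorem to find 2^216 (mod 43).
By Fermat: 2^{42} ≡ 1 (mod 43). 216 ≡ 6 (mod 42). So 2^{216} ≡ 2^{6} ≡ 21 (mod 43)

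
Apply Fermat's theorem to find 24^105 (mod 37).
By Fermat: 24^{36} ≡ 1 (mod 37). 105 = 2×36 + 33. So 24^{105} ≡ 24^{33} ≡ 29 (mod 37)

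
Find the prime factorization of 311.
311

Divide by primes starting from smallest:
311 ÷ 311 = 1

311 = 311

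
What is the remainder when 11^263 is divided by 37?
Using Fermat: 11^{36} ≡ 1 (mod 37). 263 ≡ 11 (mod 36). So 11^{263} ≡ 11^{11} ≡ 27 (mod 37)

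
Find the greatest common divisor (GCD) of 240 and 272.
16

Using the Euclidean algorithm:
240 = 0 × 272 + 240
272 = 1 × 240 + 32
240 = 7 × 32 + 16
32 = 2 × 16 + 0

GCD(240, 272) = 16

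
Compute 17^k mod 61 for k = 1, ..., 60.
g^1, g^2, ..., g^{60} mod 61: {17, 45, 33, 12, 21, 52, 30, 22, 8, 14, 55, 20, 35, 46, 50, 57, 54, 3, 51, 13, 38, 36, 2, 34, 29, 5, 24, 42, 43, 60, 44, 16, 28, 49, 40, 9, 31, 39, 53, 47, 6, 41, 26, 15, 11, 4, 7, 58, 10, 48, 23, 25, 59, 27, 32, 56, 37, 19, 18, 1}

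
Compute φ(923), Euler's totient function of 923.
840

Prime factorization: 923 = 13 × 71
Using the formula φ(n) = n × Π(1 - 1/p) for each prime factor p:
φ(923) = 923 × (1 - 1/13) × (1 - 1/71)
φ(923) = 840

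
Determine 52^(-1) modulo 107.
52^(-1) ≡ 35 (mod 107). Verification: 52 × 35 = 1820 ≡ 1 (mod 107)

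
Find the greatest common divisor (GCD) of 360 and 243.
9

Using the Euclidean algorithm:
360 = 1 × 243 + 117
243 = 2 × 117 + 9
117 = 13 × 9 + 0

GCD(360, 243) = 9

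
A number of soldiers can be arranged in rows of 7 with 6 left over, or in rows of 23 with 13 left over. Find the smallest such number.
M = 7 × 23 = 161. M₁ = 23, y₁ ≡ 4 (mod 7). M₂ = 7, y₂ ≡ 10 (mod 23). x = 6×23×4 + 13×7×10 ≡ 13 (mod 161). The smallest positive such number is 13.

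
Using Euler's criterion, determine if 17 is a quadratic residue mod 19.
By Euler's criterion: 17^{9} ≡ 1 (mod 19). Since this equals 1, 17 is a QR.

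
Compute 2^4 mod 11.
4 = 4 (binary 100). Repeated squaring mod 11: 2^1 ≡ 2; 2^2 ≡ 2² = 4 ≡ 4; 2^4 ≡ 4² = 16 ≡ 5. So 2^4 ≡ 5 (mod 11).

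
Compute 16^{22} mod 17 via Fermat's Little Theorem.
1

By Fermat's Little Theorem, a^(p-1) ≡ 1 (mod p) for prime p and gcd(a, p) = 1
Here p = 17, so 16^16 ≡ 1 (mod 17)
We can reduce the exponent: 22 mod 16 = 6
So 16^22 ≡ 16^6 (mod 17)
Computing: 16^6 mod 17 = 1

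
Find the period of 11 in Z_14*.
Powers of 11 mod 14: 11^1≡11, 11^2≡9, 11^3≡1. Order = 3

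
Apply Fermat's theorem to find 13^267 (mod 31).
By Fermat: 13^{30} ≡ 1 (mod 31). 267 ≡ 27 (mod 30). So 13^{267} ≡ 13^{27} ≡ 23 (mod 31)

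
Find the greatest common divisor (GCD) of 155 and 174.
1

Using the Euclidean algorithm:
155 = 0 × 174 + 155
174 = 1 × 155 + 19
155 = 8 × 19 + 3
19 = 6 × 3 + 1
3 = 3 × 1 + 0

GCD(155, 174) = 1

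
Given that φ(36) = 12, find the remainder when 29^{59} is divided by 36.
By Euler: 29^{12} ≡ 1 (mod 36) since gcd(29, 36) = 1. 59 = 4×12 + 11. So 29^{59} ≡ 29^{11} ≡ 5 (mod 36)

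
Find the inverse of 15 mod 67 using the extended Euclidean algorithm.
Extended GCD: 15(9) + 67(-2) = 1. So 15^(-1) ≡ 9 ≡ 9 (mod 67). Verify: 15 × 9 = 135 ≡ 1 (mod 67)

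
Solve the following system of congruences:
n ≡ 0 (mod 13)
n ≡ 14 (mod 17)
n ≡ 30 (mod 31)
6695

Using the Chinese Remainder Theorem:
M = product of moduli = 6851
For equation 1: M_1 = 527, 527 ≡ 7 (mod 13), inverse of 527 mod 13 is 2 (check: 7 × 2 = 14 ≡ 1 (mod 13))
For equation 2: M_2 = 403, 403 ≡ 12 (mod 17), inverse of 403 mod 17 is 10 (check: 12 × 10 = 120 ≡ 1 (mod 17))
For equation 3: M_3 = 221, 221 ≡ 4 (mod 31), inverse of 221 mod 31 is 8 (check: 4 × 8 = 32 ≡ 1 (mod 31))
Combine: n ≡ Σ r_i×M_i×(M_i⁻¹ mod m_i) = 0×527×2 + 14×403×10 + 30×221×8 = 0 + 56420 + 53040 = 109460
109460 mod 6851 = 6695
n ≡ 6695 (mod 6851)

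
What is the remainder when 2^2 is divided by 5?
2 = 2 (binary 10). Repeated squaring mod 5: 2^1 ≡ 2; 2^2 ≡ 2² = 4 ≡ 4. So 2^2 ≡ 4 (mod 5).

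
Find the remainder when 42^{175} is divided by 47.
By Fermat: 42^{46} ≡ 1 (mod 47). 175 = 3×46 + 37. So 42^{175} ≡ 42^{37} ≡ 27 (mod 47)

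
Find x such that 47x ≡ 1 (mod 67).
47^(-1) ≡ 10 (mod 67). Verification: 47 × 10 = 470 ≡ 1 (mod 67)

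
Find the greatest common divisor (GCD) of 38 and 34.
2

Using the Euclidean algorithm:
38 = 1 × 34 + 4
34 = 8 × 4 + 2
4 = 2 × 2 + 0

GCD(38, 34) = 2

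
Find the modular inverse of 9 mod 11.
9^(-1) ≡ 5 (mod 11). Verification: 9 × 5 = 45 ≡ 1 (mod 11)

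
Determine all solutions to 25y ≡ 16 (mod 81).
46

Since gcd(25, 81) = 1 divides 16, a solution exists.
Multiply both sides by the inverse of 25 mod 81:
  25^(-1) mod 81 = 13
  x ≡ 13 × 16 ≡ 208 ≡ 46 (mod 81)
Verification: 25 × 46 = 1150 = 14 × 81 + 16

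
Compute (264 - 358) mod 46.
44

(264 - 358) = -94
-94 mod 46 = 44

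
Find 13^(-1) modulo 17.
4

Using Extended Euclidean Algorithm:
gcd(13, 17) = 1
Bezout coefficients: 13 × 4 + 17 × -3 = 1
So 13 × 4 ≡ 1 (mod 17)
The inverse is 4 mod 17 = 4
Verification: 13 × 4 = 52 = 3 × 17 + 1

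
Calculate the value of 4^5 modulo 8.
5 = 4 + 1 (binary 101). Repeated squaring mod 8: 4^1 ≡ 4; 4^2 ≡ 4² = 16 ≡ 0; 4^4 ≡ 0² = 0 ≡ 0. Multiply: 4^5 = 4^4 × 4^1 ≡ 0 × 4 (mod 8): 0 × 4 = 0 ≡ 0. So 4^5 ≡ 0 (mod 8).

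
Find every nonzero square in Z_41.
QRs mod 41: {1, 2, 4, 5, 8, 9, 10, 16, 18, 20, 21, 23, 25, 31, 32, 33, 36, 37, 39, 40}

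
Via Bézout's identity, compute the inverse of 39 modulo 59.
Extended GCD: 39(-3) + 59(2) = 1. So 39^(-1) ≡ 56 ≡ 56 (mod 59). Verify: 39 × 56 = 2184 ≡ 1 (mod 59)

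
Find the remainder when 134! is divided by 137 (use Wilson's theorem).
(136)! = (134)! × (135) × (136) ≡ -1 (mod 137). So (134)! ≡ -1 × [(136)(135)]^(-1) ≡ 68 (mod 137)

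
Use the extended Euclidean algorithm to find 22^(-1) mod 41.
Extended GCD: 22(-13) + 41(7) = 1. So 22^(-1) ≡ 28 ≡ 28 (mod 41). Verify: 22 × 28 = 616 ≡ 1 (mod 41)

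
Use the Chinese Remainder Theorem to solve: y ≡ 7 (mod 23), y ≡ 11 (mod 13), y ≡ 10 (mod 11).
76

Using the Chinese Remainder Theorem:
M = product of moduli = 3289
For equation 1: M_1 = 143, 143 ≡ 5 (mod 23), inverse of 143 mod 23 is 14 (check: 5 × 14 = 70 ≡ 1 (mod 23))
For equation 2: M_2 = 253, 253 ≡ 6 (mod 13), inverse of 253 mod 13 is 11 (check: 6 × 11 = 66 ≡ 1 (mod 13))
For equation 3: M_3 = 299, 299 ≡ 2 (mod 11), inverse of 299 mod 11 is 6 (check: 2 × 6 = 12 ≡ 1 (mod 11))
Combine: y ≡ Σ r_i×M_i×(M_i⁻¹ mod m_i) = 7×143×14 + 11×253×11 + 10×299×6 = 14014 + 30613 + 17940 = 62567
62567 mod 3289 = 76
y ≡ 76 (mod 3289)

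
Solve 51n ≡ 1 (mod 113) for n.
82

Using Extended Euclidean Algorithm:
gcd(51, 113) = 1
Bezout coefficients: 51 × -31 + 113 × 14 = 1
So 51 × -31 ≡ 1 (mod 113)
The inverse is -31 mod 113 = 82
Verification: 51 × 82 = 4182 = 37 × 113 + 1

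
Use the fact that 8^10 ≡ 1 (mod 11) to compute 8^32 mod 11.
By Fermat: 8^{10} ≡ 1 (mod 11). 32 = 3×10 + 2. So 8^{32} ≡ 8^{2} ≡ 9 (mod 11)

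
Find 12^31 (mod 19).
Using Fermat: 12^{18} ≡ 1 (mod 19). 31 ≡ 13 (mod 18). So 12^{31} ≡ 12^{13} ≡ 12 (mod 19)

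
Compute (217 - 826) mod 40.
31

(217 - 826) = -609
-609 mod 40 = 31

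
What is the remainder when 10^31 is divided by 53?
Using repeated squaring. 31 = 16 + 8 + 4 + 2 + 1 (binary 11111). Repeated squaring mod 53: 10^1 ≡ 10; 10^2 ≡ 10² = 100 ≡ 47; 10^4 ≡ 47² = 2209 ≡ 36; 10^8 ≡ 36² = 1296 ≡ 24; 10^16 ≡ 24² = 576 ≡ 46. Multiply: 10^31 = 10^16 × 10^8 × 10^4 × 10^2 × 10^1 ≡ 46 × 24 × 36 × 47 × 10 (mod 53): 46 × 24 = 1104 ≡ 44; 44 × 36 = 1584 ≡ 47; 47 × 47 = 2209 ≡ 36; 36 × 10 = 360 ≡ 42. So 10^31 ≡ 42 (mod 53).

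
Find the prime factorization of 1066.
2 × 13 × 41

Divide by primes starting from smallest:
1066 ÷ 2 = 533
533 ÷ 13 = 41
41 ÷ 41 = 1

1066 = 2 × 13 × 41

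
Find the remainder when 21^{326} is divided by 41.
By Fermat: 21^{40} ≡ 1 (mod 41). 326 = 8×40 + 6. So 21^{326} ≡ 21^{6} ≡ 25 (mod 41)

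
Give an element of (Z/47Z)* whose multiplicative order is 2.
46 has order 2 mod 47 since 46^{2} ≡ 1 (mod 47) and no smaller power works.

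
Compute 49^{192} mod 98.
49

Using successive squaring:
Binary expansion of 192: 11000000
Powers of 49 mod 98 (each is the square of the previous):
  49^1 ≡ 49 (mod 98)
  49^2 ≡ 49² = 2401 ≡ 49 (mod 98)
  49^4 ≡ 49² = 2401 ≡ 49 (mod 98)
  49^8 ≡ 49² = 2401 ≡ 49 (mod 98)
  49^16 ≡ 49² = 2401 ≡ 49 (mod 98)
  49^32 ≡ 49² = 2401 ≡ 49 (mod 98)
  49^64 ≡ 49² = 2401 ≡ 49 (mod 98)
  49^128 ≡ 49² = 2401 ≡ 49 (mod 98)
192 = 128 + 64, so 49^192 = 49^128 × 49^64 ≡ 49 × 49 (mod 98)
Multiplying step by step:
  49 × 49 = 2401 ≡ 49 (mod 98)
Result: 49^192 ≡ 49 (mod 98)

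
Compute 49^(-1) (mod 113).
49^(-1) ≡ 30 (mod 113). Verification: 49 × 30 = 1470 ≡ 1 (mod 113)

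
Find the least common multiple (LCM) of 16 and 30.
240

First find GCD(16, 30) using the Euclidean algorithm:
16 = 0 × 30 + 16
30 = 1 × 16 + 14
16 = 1 × 14 + 2
14 = 7 × 2 + 0
GCD(16, 30) = 2

LCM formula: LCM(a, b) = (a × b) / GCD(a, b)
LCM(16, 30) = (16 × 30) / 2
LCM(16, 30) = 480 / 2
LCM(16, 30) = 240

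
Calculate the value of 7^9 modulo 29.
9 = 8 + 1 (binary 1001). Repeated squaring mod 29: 7^1 ≡ 7; 7^2 ≡ 7² = 49 ≡ 20; 7^4 ≡ 20² = 400 ≡ 23; 7^8 ≡ 23² = 529 ≡ 7. Multiply: 7^9 = 7^8 × 7^1 ≡ 7 × 7 (mod 29): 7 × 7 = 49 ≡ 20. So 7^9 ≡ 20 (mod 29).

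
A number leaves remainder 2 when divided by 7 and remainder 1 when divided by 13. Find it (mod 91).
M = 7 × 13 = 91. M₁ = 13, y₁ ≡ 6 (mod 7). M₂ = 7, y₂ ≡ 2 (mod 13). m = 2×13×6 + 1×7×2 ≡ 79 (mod 91)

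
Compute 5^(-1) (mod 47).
5^(-1) ≡ 19 (mod 47). Verification: 5 × 19 = 95 ≡ 1 (mod 47)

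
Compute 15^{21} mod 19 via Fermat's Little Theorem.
12

By Fermat's Little Theorem, a^(p-1) ≡ 1 (mod p) for prime p and gcd(a, p) = 1
Here p = 19, so 15^18 ≡ 1 (mod 19)
We can reduce the exponent: 21 mod 18 = 3
So 15^21 ≡ 15^3 (mod 19)
Computing: 15^3 mod 19 = 12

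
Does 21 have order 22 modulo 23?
p - 1 = 22 has prime divisors 2, 11. Check 21^(22/q) mod 23 for each: 21^(22/2) = 21^11 ≡ 22, 21^(22/11) = 21^2 ≡ 4 (mod 23). None of these is 1, so 21 has order 22 = φ(23), so it is a primitive root mod 23.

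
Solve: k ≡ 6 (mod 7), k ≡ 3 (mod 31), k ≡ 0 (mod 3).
M = 7 × 31 × 3 = 651. M₁ = 93, y₁ ≡ 4 (mod 7). M₂ = 21, y₂ ≡ 3 (mod 31). M₃ = 217, y₃ ≡ 1 (mod 3). k = 6×93×4 + 3×21×3 + 0×217×1 ≡ 468 (mod 651)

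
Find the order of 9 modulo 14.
Powers of 9 mod 14: 9^1≡9, 9^2≡11, 9^3≡1. Order = 3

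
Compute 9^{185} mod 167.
42

Using successive squaring:
Binary expansion of 185: 10111001
Powers of 9 mod 167 (each is the square of the previous):
  9^1 ≡ 9 (mod 167)
  9^2 ≡ 9² = 81 ≡ 81 (mod 167)
  9^4 ≡ 81² = 6561 ≡ 48 (mod 167)
  9^8 ≡ 48² = 2304 ≡ 133 (mod 167)
  9^16 ≡ 133² = 17689 ≡ 154 (mod 167)
  9^32 ≡ 154² = 23716 ≡ 2 (mod 167)
  9^64 ≡ 2² = 4 ≡ 4 (mod 167)
  9^128 ≡ 4² = 16 ≡ 16 (mod 167)
185 = 128 + 32 + 16 + 8 + 1, so 9^185 = 9^128 × 9^32 × 9^16 × 9^8 × 9^1 ≡ 16 × 2 × 154 × 133 × 9 (mod 167)
Multiplying step by step:
  16 × 2 = 32 ≡ 32 (mod 167)
  32 × 154 = 4928 ≡ 85 (mod 167)
  85 × 133 = 11305 ≡ 116 (mod 167)
  116 × 9 = 1044 ≡ 42 (mod 167)
Result: 9^185 ≡ 42 (mod 167)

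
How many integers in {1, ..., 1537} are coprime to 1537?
1456

Prime factorization: 1537 = 29 × 53
Using the formula φ(n) = n × Π(1 - 1/p) for each prime factor p:
φ(1537) = 1537 × (1 - 1/29) × (1 - 1/53)
φ(1537) = 1456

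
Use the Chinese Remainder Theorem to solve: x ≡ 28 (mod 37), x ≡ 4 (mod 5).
139

Using the Chinese Remainder Theorem:
M = product of moduli = 185
For equation 1: M_1 = 5, 5 ≡ 5 (mod 37), inverse of 5 mod 37 is 15 (check: 5 × 15 = 75 ≡ 1 (mod 37))
For equation 2: M_2 = 37, 37 ≡ 2 (mod 5), inverse of 37 mod 5 is 3 (check: 2 × 3 = 6 ≡ 1 (mod 5))
Combine: x ≡ Σ r_i×M_i×(M_i⁻¹ mod m_i) = 28×5×15 + 4×37×3 = 2100 + 444 = 2544
2544 mod 185 = 139
x ≡ 139 (mod 185)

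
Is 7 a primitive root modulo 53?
No

To verify, check if 7^(52/q) ≢ 1 (mod 53) for each prime divisor q of 52
Divisors of 52 = 52: [1, 2, 4, 13, 26, 52]
  7^(52/2) = 7^26 ≡ 1 (mod 53)
  7^(52/13) = 7^4 ≡ 16 (mod 53)
Conclusion: 7 is not a primitive root modulo 53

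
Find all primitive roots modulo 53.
Primitive roots mod 53: {2, 3, 5, 8, 12, 14, 18, 19, 20, 21, 22, 26, 27, 31, 32, 33, 34, 35, 39, 41, 45, 48, 50, 51}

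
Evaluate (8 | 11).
(8/11) = 8^{5} mod 11 = -1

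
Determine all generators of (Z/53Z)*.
Primitive roots mod 53: {2, 3, 5, 8, 12, 14, 18, 19, 20, 21, 22, 26, 27, 31, 32, 33, 34, 35, 39, 41, 45, 48, 50, 51}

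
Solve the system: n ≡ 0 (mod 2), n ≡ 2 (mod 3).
M = 2 × 3 = 6. M₁ = 3, y₁ ≡ 1 (mod 2). M₂ = 2, y₂ ≡ 2 (mod 3). n = 0×3×1 + 2×2×2 ≡ 2 (mod 6)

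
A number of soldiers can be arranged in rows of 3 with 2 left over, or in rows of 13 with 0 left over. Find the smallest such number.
M = 3 × 13 = 39. M₁ = 13, y₁ ≡ 1 (mod 3). M₂ = 3, y₂ ≡ 9 (mod 13). t = 2×13×1 + 0×3×9 ≡ 26 (mod 39). The smallest positive such number is 26.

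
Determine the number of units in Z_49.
42

Prime factorization: 49 = 7^2
Using the formula φ(n) = n × Π(1 - 1/p) for each prime factor p:
φ(49) = 49 × (1 - 1/7)
φ(49) = 42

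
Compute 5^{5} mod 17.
14

Using successive squaring:
Binary expansion of 5: 101
Powers of 5 mod 17 (each is the square of the previous):
  5^1 ≡ 5 (mod 17)
  5^2 ≡ 5² = 25 ≡ 8 (mod 17)
  5^4 ≡ 8² = 64 ≡ 13 (mod 17)
5 = 4 + 1, so 5^5 = 5^4 × 5^1 ≡ 13 × 5 (mod 17)
Multiplying step by step:
  13 × 5 = 65 ≡ 14 (mod 17)
Result: 5^5 ≡ 14 (mod 17)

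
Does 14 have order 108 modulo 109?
p - 1 = 108 has prime divisors 2, 3. Check 14^(108/q) mod 109 for each: 14^(108/2) = 14^54 ≡ 108, 14^(108/3) = 14^36 ≡ 63 (mod 109). None of these is 1, so 14 has order 108 = φ(109), so it is a primitive root mod 109.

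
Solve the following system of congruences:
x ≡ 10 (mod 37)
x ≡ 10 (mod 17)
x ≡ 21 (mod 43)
1268

Using the Chinese Remainder Theorem:
M = product of moduli = 27047
For equation 1: M_1 = 731, 731 ≡ 28 (mod 37), inverse of 731 mod 37 is 4 (check: 28 × 4 = 112 ≡ 1 (mod 37))
For equation 2: M_2 = 1591, 1591 ≡ 10 (mod 17), inverse of 1591 mod 17 is 12 (check: 10 × 12 = 120 ≡ 1 (mod 17))
For equation 3: M_3 = 629, 629 ≡ 27 (mod 43), inverse of 629 mod 43 is 8 (check: 27 × 8 = 216 ≡ 1 (mod 43))
Combine: x ≡ Σ r_i×M_i×(M_i⁻¹ mod m_i) = 10×731×4 + 10×1591×12 + 21×629×8 = 29240 + 190920 + 105672 = 325832
325832 mod 27047 = 1268
x ≡ 1268 (mod 27047)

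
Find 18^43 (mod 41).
Using Fermat: 18^{40} ≡ 1 (mod 41). 43 ≡ 3 (mod 40). So 18^{43} ≡ 18^{3} ≡ 10 (mod 41)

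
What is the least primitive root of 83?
2

A primitive root g modulo p has order p-1 = 82
Prime divisors of 82: [2, 41]
g is a primitive root iff g^(82/q) ≢ 1 (mod 83) for each prime divisor q
Testing small values:
  g = 2: 2^41 ≡ 82, 2^2 ≡ 4 (mod 83) → none is 1, primitive root!
The smallest primitive root is 2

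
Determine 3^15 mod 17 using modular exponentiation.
Using repeated squaring. 15 = 8 + 4 + 2 + 1 (binary 1111). Repeated squaring mod 17: 3^1 ≡ 3; 3^2 ≡ 3² = 9 ≡ 9; 3^4 ≡ 9² = 81 ≡ 13; 3^8 ≡ 13² = 169 ≡ 16. Multiply: 3^15 = 3^8 × 3^4 × 3^2 × 3^1 ≡ 16 × 13 × 9 × 3 (mod 17): 16 × 13 = 208 ≡ 4; 4 × 9 = 36 ≡ 2; 2 × 3 = 6 ≡ 6. So 3^15 ≡ 6 (mod 17).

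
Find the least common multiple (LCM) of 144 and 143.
20592

First find GCD(144, 143) using the Euclidean algorithm:
144 = 1 × 143 + 1
143 = 143 × 1 + 0
GCD(144, 143) = 1

LCM formula: LCM(a, b) = (a × b) / GCD(a, b)
LCM(144, 143) = (144 × 143) / 1
LCM(144, 143) = 20592 / 1
LCM(144, 143) = 20592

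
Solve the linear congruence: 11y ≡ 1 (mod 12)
11

Since gcd(11, 12) = 1 divides 1, a solution exists.
Multiply both sides by the inverse of 11 mod 12:
  11^(-1) mod 12 = 11
  x ≡ 11 × 1 ≡ 11 ≡ 11 (mod 12)
Verification: 11 × 11 = 121 = 10 × 12 + 1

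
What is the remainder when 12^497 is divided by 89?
Using Fermat: 12^{88} ≡ 1 (mod 89). 497 ≡ 57 (mod 88). So 12^{497} ≡ 12^{57} ≡ 12 (mod 89)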